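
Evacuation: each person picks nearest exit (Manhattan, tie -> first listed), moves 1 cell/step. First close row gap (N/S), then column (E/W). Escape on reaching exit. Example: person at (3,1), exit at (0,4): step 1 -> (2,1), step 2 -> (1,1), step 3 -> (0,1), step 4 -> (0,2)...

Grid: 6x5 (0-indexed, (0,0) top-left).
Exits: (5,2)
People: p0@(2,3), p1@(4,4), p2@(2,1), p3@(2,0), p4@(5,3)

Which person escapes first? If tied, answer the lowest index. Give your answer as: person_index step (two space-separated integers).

Answer: 4 1

Derivation:
Step 1: p0:(2,3)->(3,3) | p1:(4,4)->(5,4) | p2:(2,1)->(3,1) | p3:(2,0)->(3,0) | p4:(5,3)->(5,2)->EXIT
Step 2: p0:(3,3)->(4,3) | p1:(5,4)->(5,3) | p2:(3,1)->(4,1) | p3:(3,0)->(4,0) | p4:escaped
Step 3: p0:(4,3)->(5,3) | p1:(5,3)->(5,2)->EXIT | p2:(4,1)->(5,1) | p3:(4,0)->(5,0) | p4:escaped
Step 4: p0:(5,3)->(5,2)->EXIT | p1:escaped | p2:(5,1)->(5,2)->EXIT | p3:(5,0)->(5,1) | p4:escaped
Step 5: p0:escaped | p1:escaped | p2:escaped | p3:(5,1)->(5,2)->EXIT | p4:escaped
Exit steps: [4, 3, 4, 5, 1]
First to escape: p4 at step 1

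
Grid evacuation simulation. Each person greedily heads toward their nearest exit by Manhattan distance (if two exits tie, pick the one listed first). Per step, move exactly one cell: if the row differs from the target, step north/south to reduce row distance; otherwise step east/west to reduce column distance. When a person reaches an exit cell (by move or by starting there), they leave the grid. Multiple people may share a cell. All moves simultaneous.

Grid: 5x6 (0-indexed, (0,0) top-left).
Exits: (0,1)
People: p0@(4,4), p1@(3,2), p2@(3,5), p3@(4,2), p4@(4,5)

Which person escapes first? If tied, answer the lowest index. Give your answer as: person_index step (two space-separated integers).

Step 1: p0:(4,4)->(3,4) | p1:(3,2)->(2,2) | p2:(3,5)->(2,5) | p3:(4,2)->(3,2) | p4:(4,5)->(3,5)
Step 2: p0:(3,4)->(2,4) | p1:(2,2)->(1,2) | p2:(2,5)->(1,5) | p3:(3,2)->(2,2) | p4:(3,5)->(2,5)
Step 3: p0:(2,4)->(1,4) | p1:(1,2)->(0,2) | p2:(1,5)->(0,5) | p3:(2,2)->(1,2) | p4:(2,5)->(1,5)
Step 4: p0:(1,4)->(0,4) | p1:(0,2)->(0,1)->EXIT | p2:(0,5)->(0,4) | p3:(1,2)->(0,2) | p4:(1,5)->(0,5)
Step 5: p0:(0,4)->(0,3) | p1:escaped | p2:(0,4)->(0,3) | p3:(0,2)->(0,1)->EXIT | p4:(0,5)->(0,4)
Step 6: p0:(0,3)->(0,2) | p1:escaped | p2:(0,3)->(0,2) | p3:escaped | p4:(0,4)->(0,3)
Step 7: p0:(0,2)->(0,1)->EXIT | p1:escaped | p2:(0,2)->(0,1)->EXIT | p3:escaped | p4:(0,3)->(0,2)
Step 8: p0:escaped | p1:escaped | p2:escaped | p3:escaped | p4:(0,2)->(0,1)->EXIT
Exit steps: [7, 4, 7, 5, 8]
First to escape: p1 at step 4

Answer: 1 4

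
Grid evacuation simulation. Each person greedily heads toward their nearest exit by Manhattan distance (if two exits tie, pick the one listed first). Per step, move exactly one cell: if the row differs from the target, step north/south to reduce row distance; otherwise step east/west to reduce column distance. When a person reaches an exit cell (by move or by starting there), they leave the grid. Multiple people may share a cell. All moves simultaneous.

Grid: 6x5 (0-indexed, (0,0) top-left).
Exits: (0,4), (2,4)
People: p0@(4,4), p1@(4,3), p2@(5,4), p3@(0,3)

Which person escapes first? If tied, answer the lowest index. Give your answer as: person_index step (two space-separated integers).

Step 1: p0:(4,4)->(3,4) | p1:(4,3)->(3,3) | p2:(5,4)->(4,4) | p3:(0,3)->(0,4)->EXIT
Step 2: p0:(3,4)->(2,4)->EXIT | p1:(3,3)->(2,3) | p2:(4,4)->(3,4) | p3:escaped
Step 3: p0:escaped | p1:(2,3)->(2,4)->EXIT | p2:(3,4)->(2,4)->EXIT | p3:escaped
Exit steps: [2, 3, 3, 1]
First to escape: p3 at step 1

Answer: 3 1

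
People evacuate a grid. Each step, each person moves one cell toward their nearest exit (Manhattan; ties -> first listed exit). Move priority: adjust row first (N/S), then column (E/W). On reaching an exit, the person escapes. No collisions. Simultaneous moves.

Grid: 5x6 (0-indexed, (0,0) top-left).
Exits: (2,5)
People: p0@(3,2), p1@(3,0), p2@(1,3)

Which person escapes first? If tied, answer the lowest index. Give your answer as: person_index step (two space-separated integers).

Answer: 2 3

Derivation:
Step 1: p0:(3,2)->(2,2) | p1:(3,0)->(2,0) | p2:(1,3)->(2,3)
Step 2: p0:(2,2)->(2,3) | p1:(2,0)->(2,1) | p2:(2,3)->(2,4)
Step 3: p0:(2,3)->(2,4) | p1:(2,1)->(2,2) | p2:(2,4)->(2,5)->EXIT
Step 4: p0:(2,4)->(2,5)->EXIT | p1:(2,2)->(2,3) | p2:escaped
Step 5: p0:escaped | p1:(2,3)->(2,4) | p2:escaped
Step 6: p0:escaped | p1:(2,4)->(2,5)->EXIT | p2:escaped
Exit steps: [4, 6, 3]
First to escape: p2 at step 3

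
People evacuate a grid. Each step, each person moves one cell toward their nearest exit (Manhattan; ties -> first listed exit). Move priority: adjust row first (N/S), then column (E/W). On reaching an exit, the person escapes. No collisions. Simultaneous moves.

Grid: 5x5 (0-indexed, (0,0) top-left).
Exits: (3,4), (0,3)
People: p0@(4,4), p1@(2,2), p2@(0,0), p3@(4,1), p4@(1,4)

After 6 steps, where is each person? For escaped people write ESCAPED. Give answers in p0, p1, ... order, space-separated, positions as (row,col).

Step 1: p0:(4,4)->(3,4)->EXIT | p1:(2,2)->(3,2) | p2:(0,0)->(0,1) | p3:(4,1)->(3,1) | p4:(1,4)->(2,4)
Step 2: p0:escaped | p1:(3,2)->(3,3) | p2:(0,1)->(0,2) | p3:(3,1)->(3,2) | p4:(2,4)->(3,4)->EXIT
Step 3: p0:escaped | p1:(3,3)->(3,4)->EXIT | p2:(0,2)->(0,3)->EXIT | p3:(3,2)->(3,3) | p4:escaped
Step 4: p0:escaped | p1:escaped | p2:escaped | p3:(3,3)->(3,4)->EXIT | p4:escaped

ESCAPED ESCAPED ESCAPED ESCAPED ESCAPED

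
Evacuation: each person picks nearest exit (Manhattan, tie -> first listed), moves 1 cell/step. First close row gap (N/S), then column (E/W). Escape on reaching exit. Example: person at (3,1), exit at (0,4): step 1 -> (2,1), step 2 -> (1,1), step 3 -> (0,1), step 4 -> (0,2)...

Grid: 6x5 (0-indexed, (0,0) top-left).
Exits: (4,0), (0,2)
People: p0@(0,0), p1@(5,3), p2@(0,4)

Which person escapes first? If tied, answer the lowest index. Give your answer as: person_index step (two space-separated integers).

Step 1: p0:(0,0)->(0,1) | p1:(5,3)->(4,3) | p2:(0,4)->(0,3)
Step 2: p0:(0,1)->(0,2)->EXIT | p1:(4,3)->(4,2) | p2:(0,3)->(0,2)->EXIT
Step 3: p0:escaped | p1:(4,2)->(4,1) | p2:escaped
Step 4: p0:escaped | p1:(4,1)->(4,0)->EXIT | p2:escaped
Exit steps: [2, 4, 2]
First to escape: p0 at step 2

Answer: 0 2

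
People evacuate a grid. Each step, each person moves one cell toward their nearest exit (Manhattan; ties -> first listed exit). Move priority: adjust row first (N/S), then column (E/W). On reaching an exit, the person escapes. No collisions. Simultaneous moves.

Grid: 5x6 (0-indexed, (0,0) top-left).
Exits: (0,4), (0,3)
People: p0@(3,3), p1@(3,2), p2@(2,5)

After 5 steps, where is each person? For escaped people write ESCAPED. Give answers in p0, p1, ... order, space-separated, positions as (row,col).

Step 1: p0:(3,3)->(2,3) | p1:(3,2)->(2,2) | p2:(2,5)->(1,5)
Step 2: p0:(2,3)->(1,3) | p1:(2,2)->(1,2) | p2:(1,5)->(0,5)
Step 3: p0:(1,3)->(0,3)->EXIT | p1:(1,2)->(0,2) | p2:(0,5)->(0,4)->EXIT
Step 4: p0:escaped | p1:(0,2)->(0,3)->EXIT | p2:escaped

ESCAPED ESCAPED ESCAPED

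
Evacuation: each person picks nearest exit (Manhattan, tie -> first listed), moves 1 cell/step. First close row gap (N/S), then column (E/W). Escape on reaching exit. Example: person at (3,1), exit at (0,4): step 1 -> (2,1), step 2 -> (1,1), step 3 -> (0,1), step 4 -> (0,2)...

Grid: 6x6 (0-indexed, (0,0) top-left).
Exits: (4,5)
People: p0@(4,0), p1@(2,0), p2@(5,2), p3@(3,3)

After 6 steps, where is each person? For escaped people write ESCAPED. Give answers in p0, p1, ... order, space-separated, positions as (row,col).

Step 1: p0:(4,0)->(4,1) | p1:(2,0)->(3,0) | p2:(5,2)->(4,2) | p3:(3,3)->(4,3)
Step 2: p0:(4,1)->(4,2) | p1:(3,0)->(4,0) | p2:(4,2)->(4,3) | p3:(4,3)->(4,4)
Step 3: p0:(4,2)->(4,3) | p1:(4,0)->(4,1) | p2:(4,3)->(4,4) | p3:(4,4)->(4,5)->EXIT
Step 4: p0:(4,3)->(4,4) | p1:(4,1)->(4,2) | p2:(4,4)->(4,5)->EXIT | p3:escaped
Step 5: p0:(4,4)->(4,5)->EXIT | p1:(4,2)->(4,3) | p2:escaped | p3:escaped
Step 6: p0:escaped | p1:(4,3)->(4,4) | p2:escaped | p3:escaped

ESCAPED (4,4) ESCAPED ESCAPED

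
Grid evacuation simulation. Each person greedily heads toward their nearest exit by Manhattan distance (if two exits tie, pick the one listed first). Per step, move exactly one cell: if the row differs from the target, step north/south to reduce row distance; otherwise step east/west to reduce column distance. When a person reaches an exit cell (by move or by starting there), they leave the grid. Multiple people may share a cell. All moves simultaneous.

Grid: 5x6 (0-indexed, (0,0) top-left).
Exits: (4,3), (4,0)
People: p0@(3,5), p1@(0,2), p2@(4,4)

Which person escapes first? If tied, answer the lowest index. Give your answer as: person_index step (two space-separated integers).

Step 1: p0:(3,5)->(4,5) | p1:(0,2)->(1,2) | p2:(4,4)->(4,3)->EXIT
Step 2: p0:(4,5)->(4,4) | p1:(1,2)->(2,2) | p2:escaped
Step 3: p0:(4,4)->(4,3)->EXIT | p1:(2,2)->(3,2) | p2:escaped
Step 4: p0:escaped | p1:(3,2)->(4,2) | p2:escaped
Step 5: p0:escaped | p1:(4,2)->(4,3)->EXIT | p2:escaped
Exit steps: [3, 5, 1]
First to escape: p2 at step 1

Answer: 2 1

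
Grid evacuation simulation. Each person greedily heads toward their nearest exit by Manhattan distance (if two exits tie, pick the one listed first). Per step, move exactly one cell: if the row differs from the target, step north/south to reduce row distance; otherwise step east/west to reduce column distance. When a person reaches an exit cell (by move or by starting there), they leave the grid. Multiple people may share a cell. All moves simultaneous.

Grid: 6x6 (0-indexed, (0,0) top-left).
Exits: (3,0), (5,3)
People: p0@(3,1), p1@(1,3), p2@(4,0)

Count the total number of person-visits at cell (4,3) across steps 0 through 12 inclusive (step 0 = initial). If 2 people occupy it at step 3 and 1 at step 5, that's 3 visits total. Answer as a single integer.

Step 0: p0@(3,1) p1@(1,3) p2@(4,0) -> at (4,3): 0 [-], cum=0
Step 1: p0@ESC p1@(2,3) p2@ESC -> at (4,3): 0 [-], cum=0
Step 2: p0@ESC p1@(3,3) p2@ESC -> at (4,3): 0 [-], cum=0
Step 3: p0@ESC p1@(4,3) p2@ESC -> at (4,3): 1 [p1], cum=1
Step 4: p0@ESC p1@ESC p2@ESC -> at (4,3): 0 [-], cum=1
Total visits = 1

Answer: 1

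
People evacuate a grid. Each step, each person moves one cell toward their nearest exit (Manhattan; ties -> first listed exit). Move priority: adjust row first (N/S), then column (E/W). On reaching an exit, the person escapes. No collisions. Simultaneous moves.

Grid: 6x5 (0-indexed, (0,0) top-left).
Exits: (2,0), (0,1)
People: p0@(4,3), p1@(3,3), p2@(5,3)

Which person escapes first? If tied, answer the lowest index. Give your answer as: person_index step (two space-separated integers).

Step 1: p0:(4,3)->(3,3) | p1:(3,3)->(2,3) | p2:(5,3)->(4,3)
Step 2: p0:(3,3)->(2,3) | p1:(2,3)->(2,2) | p2:(4,3)->(3,3)
Step 3: p0:(2,3)->(2,2) | p1:(2,2)->(2,1) | p2:(3,3)->(2,3)
Step 4: p0:(2,2)->(2,1) | p1:(2,1)->(2,0)->EXIT | p2:(2,3)->(2,2)
Step 5: p0:(2,1)->(2,0)->EXIT | p1:escaped | p2:(2,2)->(2,1)
Step 6: p0:escaped | p1:escaped | p2:(2,1)->(2,0)->EXIT
Exit steps: [5, 4, 6]
First to escape: p1 at step 4

Answer: 1 4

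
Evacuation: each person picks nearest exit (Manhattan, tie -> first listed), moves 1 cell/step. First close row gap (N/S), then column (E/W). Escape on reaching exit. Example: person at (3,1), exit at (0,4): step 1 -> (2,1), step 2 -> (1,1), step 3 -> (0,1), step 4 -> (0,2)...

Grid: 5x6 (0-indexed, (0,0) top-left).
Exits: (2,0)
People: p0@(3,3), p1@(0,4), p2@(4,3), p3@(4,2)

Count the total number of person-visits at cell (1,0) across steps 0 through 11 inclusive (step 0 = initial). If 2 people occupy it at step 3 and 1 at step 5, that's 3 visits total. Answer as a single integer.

Step 0: p0@(3,3) p1@(0,4) p2@(4,3) p3@(4,2) -> at (1,0): 0 [-], cum=0
Step 1: p0@(2,3) p1@(1,4) p2@(3,3) p3@(3,2) -> at (1,0): 0 [-], cum=0
Step 2: p0@(2,2) p1@(2,4) p2@(2,3) p3@(2,2) -> at (1,0): 0 [-], cum=0
Step 3: p0@(2,1) p1@(2,3) p2@(2,2) p3@(2,1) -> at (1,0): 0 [-], cum=0
Step 4: p0@ESC p1@(2,2) p2@(2,1) p3@ESC -> at (1,0): 0 [-], cum=0
Step 5: p0@ESC p1@(2,1) p2@ESC p3@ESC -> at (1,0): 0 [-], cum=0
Step 6: p0@ESC p1@ESC p2@ESC p3@ESC -> at (1,0): 0 [-], cum=0
Total visits = 0

Answer: 0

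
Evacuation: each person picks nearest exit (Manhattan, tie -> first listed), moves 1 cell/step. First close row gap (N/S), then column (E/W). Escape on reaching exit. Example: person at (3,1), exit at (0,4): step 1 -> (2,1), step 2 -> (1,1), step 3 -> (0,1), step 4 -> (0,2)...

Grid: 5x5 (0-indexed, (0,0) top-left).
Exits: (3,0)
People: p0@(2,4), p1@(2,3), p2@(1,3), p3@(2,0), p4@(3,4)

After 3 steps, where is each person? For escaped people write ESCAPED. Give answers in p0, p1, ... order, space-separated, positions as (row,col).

Step 1: p0:(2,4)->(3,4) | p1:(2,3)->(3,3) | p2:(1,3)->(2,3) | p3:(2,0)->(3,0)->EXIT | p4:(3,4)->(3,3)
Step 2: p0:(3,4)->(3,3) | p1:(3,3)->(3,2) | p2:(2,3)->(3,3) | p3:escaped | p4:(3,3)->(3,2)
Step 3: p0:(3,3)->(3,2) | p1:(3,2)->(3,1) | p2:(3,3)->(3,2) | p3:escaped | p4:(3,2)->(3,1)

(3,2) (3,1) (3,2) ESCAPED (3,1)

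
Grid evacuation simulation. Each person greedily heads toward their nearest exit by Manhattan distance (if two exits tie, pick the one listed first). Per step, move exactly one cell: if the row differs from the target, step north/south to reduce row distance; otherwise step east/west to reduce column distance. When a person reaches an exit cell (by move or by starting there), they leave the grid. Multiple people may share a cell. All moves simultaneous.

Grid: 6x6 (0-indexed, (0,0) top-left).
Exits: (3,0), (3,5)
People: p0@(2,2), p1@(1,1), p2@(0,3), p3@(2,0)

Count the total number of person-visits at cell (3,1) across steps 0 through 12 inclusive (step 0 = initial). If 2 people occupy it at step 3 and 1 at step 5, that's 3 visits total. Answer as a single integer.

Answer: 2

Derivation:
Step 0: p0@(2,2) p1@(1,1) p2@(0,3) p3@(2,0) -> at (3,1): 0 [-], cum=0
Step 1: p0@(3,2) p1@(2,1) p2@(1,3) p3@ESC -> at (3,1): 0 [-], cum=0
Step 2: p0@(3,1) p1@(3,1) p2@(2,3) p3@ESC -> at (3,1): 2 [p0,p1], cum=2
Step 3: p0@ESC p1@ESC p2@(3,3) p3@ESC -> at (3,1): 0 [-], cum=2
Step 4: p0@ESC p1@ESC p2@(3,4) p3@ESC -> at (3,1): 0 [-], cum=2
Step 5: p0@ESC p1@ESC p2@ESC p3@ESC -> at (3,1): 0 [-], cum=2
Total visits = 2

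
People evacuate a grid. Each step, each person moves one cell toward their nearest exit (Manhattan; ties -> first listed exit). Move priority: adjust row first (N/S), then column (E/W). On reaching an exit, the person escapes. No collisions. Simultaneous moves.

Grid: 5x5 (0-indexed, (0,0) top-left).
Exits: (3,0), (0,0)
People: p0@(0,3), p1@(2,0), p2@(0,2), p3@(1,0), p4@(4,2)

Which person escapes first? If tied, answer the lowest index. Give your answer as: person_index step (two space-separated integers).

Step 1: p0:(0,3)->(0,2) | p1:(2,0)->(3,0)->EXIT | p2:(0,2)->(0,1) | p3:(1,0)->(0,0)->EXIT | p4:(4,2)->(3,2)
Step 2: p0:(0,2)->(0,1) | p1:escaped | p2:(0,1)->(0,0)->EXIT | p3:escaped | p4:(3,2)->(3,1)
Step 3: p0:(0,1)->(0,0)->EXIT | p1:escaped | p2:escaped | p3:escaped | p4:(3,1)->(3,0)->EXIT
Exit steps: [3, 1, 2, 1, 3]
First to escape: p1 at step 1

Answer: 1 1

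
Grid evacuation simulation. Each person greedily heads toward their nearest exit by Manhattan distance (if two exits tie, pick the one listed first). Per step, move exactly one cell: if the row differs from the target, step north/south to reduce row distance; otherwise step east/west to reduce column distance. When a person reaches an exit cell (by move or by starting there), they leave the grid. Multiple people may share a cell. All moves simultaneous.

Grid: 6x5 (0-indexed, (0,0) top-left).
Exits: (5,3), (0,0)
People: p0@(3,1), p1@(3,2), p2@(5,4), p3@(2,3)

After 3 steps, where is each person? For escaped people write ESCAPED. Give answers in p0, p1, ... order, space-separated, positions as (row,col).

Step 1: p0:(3,1)->(4,1) | p1:(3,2)->(4,2) | p2:(5,4)->(5,3)->EXIT | p3:(2,3)->(3,3)
Step 2: p0:(4,1)->(5,1) | p1:(4,2)->(5,2) | p2:escaped | p3:(3,3)->(4,3)
Step 3: p0:(5,1)->(5,2) | p1:(5,2)->(5,3)->EXIT | p2:escaped | p3:(4,3)->(5,3)->EXIT

(5,2) ESCAPED ESCAPED ESCAPED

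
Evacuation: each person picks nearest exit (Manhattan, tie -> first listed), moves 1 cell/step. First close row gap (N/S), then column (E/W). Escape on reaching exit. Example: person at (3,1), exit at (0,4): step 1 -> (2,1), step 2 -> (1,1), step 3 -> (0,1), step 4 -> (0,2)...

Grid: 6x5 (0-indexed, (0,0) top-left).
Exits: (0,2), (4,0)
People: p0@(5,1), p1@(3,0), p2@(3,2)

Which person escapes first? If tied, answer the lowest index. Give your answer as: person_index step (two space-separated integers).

Answer: 1 1

Derivation:
Step 1: p0:(5,1)->(4,1) | p1:(3,0)->(4,0)->EXIT | p2:(3,2)->(2,2)
Step 2: p0:(4,1)->(4,0)->EXIT | p1:escaped | p2:(2,2)->(1,2)
Step 3: p0:escaped | p1:escaped | p2:(1,2)->(0,2)->EXIT
Exit steps: [2, 1, 3]
First to escape: p1 at step 1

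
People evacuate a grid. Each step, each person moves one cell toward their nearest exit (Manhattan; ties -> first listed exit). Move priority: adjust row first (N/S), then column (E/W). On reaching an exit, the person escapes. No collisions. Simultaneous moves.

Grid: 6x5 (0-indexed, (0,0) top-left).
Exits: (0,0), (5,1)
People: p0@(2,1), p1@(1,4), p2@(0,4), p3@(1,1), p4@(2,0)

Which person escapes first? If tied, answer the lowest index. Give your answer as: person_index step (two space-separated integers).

Answer: 3 2

Derivation:
Step 1: p0:(2,1)->(1,1) | p1:(1,4)->(0,4) | p2:(0,4)->(0,3) | p3:(1,1)->(0,1) | p4:(2,0)->(1,0)
Step 2: p0:(1,1)->(0,1) | p1:(0,4)->(0,3) | p2:(0,3)->(0,2) | p3:(0,1)->(0,0)->EXIT | p4:(1,0)->(0,0)->EXIT
Step 3: p0:(0,1)->(0,0)->EXIT | p1:(0,3)->(0,2) | p2:(0,2)->(0,1) | p3:escaped | p4:escaped
Step 4: p0:escaped | p1:(0,2)->(0,1) | p2:(0,1)->(0,0)->EXIT | p3:escaped | p4:escaped
Step 5: p0:escaped | p1:(0,1)->(0,0)->EXIT | p2:escaped | p3:escaped | p4:escaped
Exit steps: [3, 5, 4, 2, 2]
First to escape: p3 at step 2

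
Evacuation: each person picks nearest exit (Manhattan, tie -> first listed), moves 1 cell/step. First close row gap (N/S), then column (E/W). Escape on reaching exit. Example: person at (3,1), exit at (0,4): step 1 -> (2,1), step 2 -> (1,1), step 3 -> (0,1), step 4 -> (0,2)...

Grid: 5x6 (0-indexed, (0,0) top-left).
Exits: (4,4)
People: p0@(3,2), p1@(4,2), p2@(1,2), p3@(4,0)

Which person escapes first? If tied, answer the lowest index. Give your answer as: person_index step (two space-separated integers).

Step 1: p0:(3,2)->(4,2) | p1:(4,2)->(4,3) | p2:(1,2)->(2,2) | p3:(4,0)->(4,1)
Step 2: p0:(4,2)->(4,3) | p1:(4,3)->(4,4)->EXIT | p2:(2,2)->(3,2) | p3:(4,1)->(4,2)
Step 3: p0:(4,3)->(4,4)->EXIT | p1:escaped | p2:(3,2)->(4,2) | p3:(4,2)->(4,3)
Step 4: p0:escaped | p1:escaped | p2:(4,2)->(4,3) | p3:(4,3)->(4,4)->EXIT
Step 5: p0:escaped | p1:escaped | p2:(4,3)->(4,4)->EXIT | p3:escaped
Exit steps: [3, 2, 5, 4]
First to escape: p1 at step 2

Answer: 1 2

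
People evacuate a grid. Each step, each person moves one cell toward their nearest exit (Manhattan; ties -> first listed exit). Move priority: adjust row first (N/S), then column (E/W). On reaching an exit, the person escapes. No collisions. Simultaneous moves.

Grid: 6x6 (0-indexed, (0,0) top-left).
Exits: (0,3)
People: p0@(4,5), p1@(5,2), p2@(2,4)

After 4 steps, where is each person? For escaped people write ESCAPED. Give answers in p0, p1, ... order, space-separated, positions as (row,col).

Step 1: p0:(4,5)->(3,5) | p1:(5,2)->(4,2) | p2:(2,4)->(1,4)
Step 2: p0:(3,5)->(2,5) | p1:(4,2)->(3,2) | p2:(1,4)->(0,4)
Step 3: p0:(2,5)->(1,5) | p1:(3,2)->(2,2) | p2:(0,4)->(0,3)->EXIT
Step 4: p0:(1,5)->(0,5) | p1:(2,2)->(1,2) | p2:escaped

(0,5) (1,2) ESCAPED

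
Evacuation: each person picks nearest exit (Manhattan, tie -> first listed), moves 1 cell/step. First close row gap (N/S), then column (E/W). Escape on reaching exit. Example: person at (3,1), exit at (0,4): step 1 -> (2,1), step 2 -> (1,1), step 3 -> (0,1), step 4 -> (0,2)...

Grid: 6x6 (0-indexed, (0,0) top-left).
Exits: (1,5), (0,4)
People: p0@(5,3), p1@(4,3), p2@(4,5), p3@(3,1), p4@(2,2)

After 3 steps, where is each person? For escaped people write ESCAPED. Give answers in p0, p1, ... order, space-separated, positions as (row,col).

Step 1: p0:(5,3)->(4,3) | p1:(4,3)->(3,3) | p2:(4,5)->(3,5) | p3:(3,1)->(2,1) | p4:(2,2)->(1,2)
Step 2: p0:(4,3)->(3,3) | p1:(3,3)->(2,3) | p2:(3,5)->(2,5) | p3:(2,1)->(1,1) | p4:(1,2)->(1,3)
Step 3: p0:(3,3)->(2,3) | p1:(2,3)->(1,3) | p2:(2,5)->(1,5)->EXIT | p3:(1,1)->(1,2) | p4:(1,3)->(1,4)

(2,3) (1,3) ESCAPED (1,2) (1,4)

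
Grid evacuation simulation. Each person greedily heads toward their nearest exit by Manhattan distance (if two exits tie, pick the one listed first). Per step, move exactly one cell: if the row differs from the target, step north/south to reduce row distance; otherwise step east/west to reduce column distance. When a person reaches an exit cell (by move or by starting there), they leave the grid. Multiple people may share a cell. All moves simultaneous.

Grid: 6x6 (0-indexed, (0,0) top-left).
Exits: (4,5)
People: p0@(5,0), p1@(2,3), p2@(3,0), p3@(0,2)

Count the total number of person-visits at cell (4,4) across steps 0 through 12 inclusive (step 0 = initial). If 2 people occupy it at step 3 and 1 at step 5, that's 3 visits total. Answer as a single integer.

Step 0: p0@(5,0) p1@(2,3) p2@(3,0) p3@(0,2) -> at (4,4): 0 [-], cum=0
Step 1: p0@(4,0) p1@(3,3) p2@(4,0) p3@(1,2) -> at (4,4): 0 [-], cum=0
Step 2: p0@(4,1) p1@(4,3) p2@(4,1) p3@(2,2) -> at (4,4): 0 [-], cum=0
Step 3: p0@(4,2) p1@(4,4) p2@(4,2) p3@(3,2) -> at (4,4): 1 [p1], cum=1
Step 4: p0@(4,3) p1@ESC p2@(4,3) p3@(4,2) -> at (4,4): 0 [-], cum=1
Step 5: p0@(4,4) p1@ESC p2@(4,4) p3@(4,3) -> at (4,4): 2 [p0,p2], cum=3
Step 6: p0@ESC p1@ESC p2@ESC p3@(4,4) -> at (4,4): 1 [p3], cum=4
Step 7: p0@ESC p1@ESC p2@ESC p3@ESC -> at (4,4): 0 [-], cum=4
Total visits = 4

Answer: 4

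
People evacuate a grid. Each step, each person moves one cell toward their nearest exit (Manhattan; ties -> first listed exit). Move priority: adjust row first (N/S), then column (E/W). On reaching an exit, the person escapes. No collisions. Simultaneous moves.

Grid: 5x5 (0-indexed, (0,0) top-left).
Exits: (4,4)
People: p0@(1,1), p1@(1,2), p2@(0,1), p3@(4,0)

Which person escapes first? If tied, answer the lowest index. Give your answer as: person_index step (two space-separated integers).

Answer: 3 4

Derivation:
Step 1: p0:(1,1)->(2,1) | p1:(1,2)->(2,2) | p2:(0,1)->(1,1) | p3:(4,0)->(4,1)
Step 2: p0:(2,1)->(3,1) | p1:(2,2)->(3,2) | p2:(1,1)->(2,1) | p3:(4,1)->(4,2)
Step 3: p0:(3,1)->(4,1) | p1:(3,2)->(4,2) | p2:(2,1)->(3,1) | p3:(4,2)->(4,3)
Step 4: p0:(4,1)->(4,2) | p1:(4,2)->(4,3) | p2:(3,1)->(4,1) | p3:(4,3)->(4,4)->EXIT
Step 5: p0:(4,2)->(4,3) | p1:(4,3)->(4,4)->EXIT | p2:(4,1)->(4,2) | p3:escaped
Step 6: p0:(4,3)->(4,4)->EXIT | p1:escaped | p2:(4,2)->(4,3) | p3:escaped
Step 7: p0:escaped | p1:escaped | p2:(4,3)->(4,4)->EXIT | p3:escaped
Exit steps: [6, 5, 7, 4]
First to escape: p3 at step 4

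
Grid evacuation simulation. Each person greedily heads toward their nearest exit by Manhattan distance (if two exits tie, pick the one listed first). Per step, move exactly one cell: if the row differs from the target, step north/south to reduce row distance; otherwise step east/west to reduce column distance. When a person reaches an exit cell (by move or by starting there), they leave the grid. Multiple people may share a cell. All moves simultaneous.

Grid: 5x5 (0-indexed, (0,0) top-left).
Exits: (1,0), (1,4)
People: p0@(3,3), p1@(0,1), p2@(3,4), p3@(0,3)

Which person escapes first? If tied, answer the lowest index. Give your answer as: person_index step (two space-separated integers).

Step 1: p0:(3,3)->(2,3) | p1:(0,1)->(1,1) | p2:(3,4)->(2,4) | p3:(0,3)->(1,3)
Step 2: p0:(2,3)->(1,3) | p1:(1,1)->(1,0)->EXIT | p2:(2,4)->(1,4)->EXIT | p3:(1,3)->(1,4)->EXIT
Step 3: p0:(1,3)->(1,4)->EXIT | p1:escaped | p2:escaped | p3:escaped
Exit steps: [3, 2, 2, 2]
First to escape: p1 at step 2

Answer: 1 2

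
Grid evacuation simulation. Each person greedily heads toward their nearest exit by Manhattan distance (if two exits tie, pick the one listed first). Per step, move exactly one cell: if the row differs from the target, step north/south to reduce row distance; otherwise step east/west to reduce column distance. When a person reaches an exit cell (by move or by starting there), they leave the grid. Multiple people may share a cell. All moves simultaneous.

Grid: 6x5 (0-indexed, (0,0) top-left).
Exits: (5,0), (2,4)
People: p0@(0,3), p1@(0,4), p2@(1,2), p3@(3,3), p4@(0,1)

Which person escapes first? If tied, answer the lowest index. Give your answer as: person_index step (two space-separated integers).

Answer: 1 2

Derivation:
Step 1: p0:(0,3)->(1,3) | p1:(0,4)->(1,4) | p2:(1,2)->(2,2) | p3:(3,3)->(2,3) | p4:(0,1)->(1,1)
Step 2: p0:(1,3)->(2,3) | p1:(1,4)->(2,4)->EXIT | p2:(2,2)->(2,3) | p3:(2,3)->(2,4)->EXIT | p4:(1,1)->(2,1)
Step 3: p0:(2,3)->(2,4)->EXIT | p1:escaped | p2:(2,3)->(2,4)->EXIT | p3:escaped | p4:(2,1)->(2,2)
Step 4: p0:escaped | p1:escaped | p2:escaped | p3:escaped | p4:(2,2)->(2,3)
Step 5: p0:escaped | p1:escaped | p2:escaped | p3:escaped | p4:(2,3)->(2,4)->EXIT
Exit steps: [3, 2, 3, 2, 5]
First to escape: p1 at step 2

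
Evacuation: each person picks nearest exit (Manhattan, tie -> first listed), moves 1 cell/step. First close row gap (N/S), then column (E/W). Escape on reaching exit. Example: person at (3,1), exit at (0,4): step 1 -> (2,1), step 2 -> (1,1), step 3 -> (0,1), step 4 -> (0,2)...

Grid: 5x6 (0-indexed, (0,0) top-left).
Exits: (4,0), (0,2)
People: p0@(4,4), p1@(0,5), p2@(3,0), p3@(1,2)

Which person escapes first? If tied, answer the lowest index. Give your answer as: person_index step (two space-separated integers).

Step 1: p0:(4,4)->(4,3) | p1:(0,5)->(0,4) | p2:(3,0)->(4,0)->EXIT | p3:(1,2)->(0,2)->EXIT
Step 2: p0:(4,3)->(4,2) | p1:(0,4)->(0,3) | p2:escaped | p3:escaped
Step 3: p0:(4,2)->(4,1) | p1:(0,3)->(0,2)->EXIT | p2:escaped | p3:escaped
Step 4: p0:(4,1)->(4,0)->EXIT | p1:escaped | p2:escaped | p3:escaped
Exit steps: [4, 3, 1, 1]
First to escape: p2 at step 1

Answer: 2 1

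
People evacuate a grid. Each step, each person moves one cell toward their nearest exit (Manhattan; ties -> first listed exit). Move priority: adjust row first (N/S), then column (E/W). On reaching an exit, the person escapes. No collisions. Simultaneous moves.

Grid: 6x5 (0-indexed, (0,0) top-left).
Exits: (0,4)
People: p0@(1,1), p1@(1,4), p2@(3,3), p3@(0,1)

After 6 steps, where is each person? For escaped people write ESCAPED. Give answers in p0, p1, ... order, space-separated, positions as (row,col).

Step 1: p0:(1,1)->(0,1) | p1:(1,4)->(0,4)->EXIT | p2:(3,3)->(2,3) | p3:(0,1)->(0,2)
Step 2: p0:(0,1)->(0,2) | p1:escaped | p2:(2,3)->(1,3) | p3:(0,2)->(0,3)
Step 3: p0:(0,2)->(0,3) | p1:escaped | p2:(1,3)->(0,3) | p3:(0,3)->(0,4)->EXIT
Step 4: p0:(0,3)->(0,4)->EXIT | p1:escaped | p2:(0,3)->(0,4)->EXIT | p3:escaped

ESCAPED ESCAPED ESCAPED ESCAPED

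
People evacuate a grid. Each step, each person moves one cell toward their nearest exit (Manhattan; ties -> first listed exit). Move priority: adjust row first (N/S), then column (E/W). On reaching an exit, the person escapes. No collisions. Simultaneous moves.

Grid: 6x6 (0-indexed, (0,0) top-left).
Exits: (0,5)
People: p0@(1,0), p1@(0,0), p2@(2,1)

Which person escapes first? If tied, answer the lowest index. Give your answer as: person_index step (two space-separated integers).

Answer: 1 5

Derivation:
Step 1: p0:(1,0)->(0,0) | p1:(0,0)->(0,1) | p2:(2,1)->(1,1)
Step 2: p0:(0,0)->(0,1) | p1:(0,1)->(0,2) | p2:(1,1)->(0,1)
Step 3: p0:(0,1)->(0,2) | p1:(0,2)->(0,3) | p2:(0,1)->(0,2)
Step 4: p0:(0,2)->(0,3) | p1:(0,3)->(0,4) | p2:(0,2)->(0,3)
Step 5: p0:(0,3)->(0,4) | p1:(0,4)->(0,5)->EXIT | p2:(0,3)->(0,4)
Step 6: p0:(0,4)->(0,5)->EXIT | p1:escaped | p2:(0,4)->(0,5)->EXIT
Exit steps: [6, 5, 6]
First to escape: p1 at step 5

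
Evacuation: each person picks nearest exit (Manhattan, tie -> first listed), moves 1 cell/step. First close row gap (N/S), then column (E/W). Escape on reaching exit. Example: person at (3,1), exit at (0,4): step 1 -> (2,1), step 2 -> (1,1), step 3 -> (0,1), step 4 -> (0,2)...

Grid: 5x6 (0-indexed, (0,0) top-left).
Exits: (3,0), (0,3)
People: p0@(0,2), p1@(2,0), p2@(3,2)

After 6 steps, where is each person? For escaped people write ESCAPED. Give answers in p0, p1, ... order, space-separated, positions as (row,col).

Step 1: p0:(0,2)->(0,3)->EXIT | p1:(2,0)->(3,0)->EXIT | p2:(3,2)->(3,1)
Step 2: p0:escaped | p1:escaped | p2:(3,1)->(3,0)->EXIT

ESCAPED ESCAPED ESCAPED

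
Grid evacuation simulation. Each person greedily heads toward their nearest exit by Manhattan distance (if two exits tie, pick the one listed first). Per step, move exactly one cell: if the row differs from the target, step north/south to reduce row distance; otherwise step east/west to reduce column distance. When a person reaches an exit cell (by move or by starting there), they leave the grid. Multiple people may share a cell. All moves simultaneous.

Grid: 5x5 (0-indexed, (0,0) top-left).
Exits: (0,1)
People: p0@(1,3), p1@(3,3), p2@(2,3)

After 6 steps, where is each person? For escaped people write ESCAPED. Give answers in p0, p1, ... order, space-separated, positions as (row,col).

Step 1: p0:(1,3)->(0,3) | p1:(3,3)->(2,3) | p2:(2,3)->(1,3)
Step 2: p0:(0,3)->(0,2) | p1:(2,3)->(1,3) | p2:(1,3)->(0,3)
Step 3: p0:(0,2)->(0,1)->EXIT | p1:(1,3)->(0,3) | p2:(0,3)->(0,2)
Step 4: p0:escaped | p1:(0,3)->(0,2) | p2:(0,2)->(0,1)->EXIT
Step 5: p0:escaped | p1:(0,2)->(0,1)->EXIT | p2:escaped

ESCAPED ESCAPED ESCAPED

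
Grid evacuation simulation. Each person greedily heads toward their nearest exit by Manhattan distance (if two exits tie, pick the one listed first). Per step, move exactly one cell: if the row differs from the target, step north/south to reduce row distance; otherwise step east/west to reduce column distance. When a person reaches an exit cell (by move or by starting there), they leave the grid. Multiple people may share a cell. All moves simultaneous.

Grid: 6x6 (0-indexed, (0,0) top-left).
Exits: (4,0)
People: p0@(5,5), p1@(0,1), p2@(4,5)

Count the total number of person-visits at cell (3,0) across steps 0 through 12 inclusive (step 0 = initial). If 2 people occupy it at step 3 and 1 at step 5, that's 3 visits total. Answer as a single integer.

Step 0: p0@(5,5) p1@(0,1) p2@(4,5) -> at (3,0): 0 [-], cum=0
Step 1: p0@(4,5) p1@(1,1) p2@(4,4) -> at (3,0): 0 [-], cum=0
Step 2: p0@(4,4) p1@(2,1) p2@(4,3) -> at (3,0): 0 [-], cum=0
Step 3: p0@(4,3) p1@(3,1) p2@(4,2) -> at (3,0): 0 [-], cum=0
Step 4: p0@(4,2) p1@(4,1) p2@(4,1) -> at (3,0): 0 [-], cum=0
Step 5: p0@(4,1) p1@ESC p2@ESC -> at (3,0): 0 [-], cum=0
Step 6: p0@ESC p1@ESC p2@ESC -> at (3,0): 0 [-], cum=0
Total visits = 0

Answer: 0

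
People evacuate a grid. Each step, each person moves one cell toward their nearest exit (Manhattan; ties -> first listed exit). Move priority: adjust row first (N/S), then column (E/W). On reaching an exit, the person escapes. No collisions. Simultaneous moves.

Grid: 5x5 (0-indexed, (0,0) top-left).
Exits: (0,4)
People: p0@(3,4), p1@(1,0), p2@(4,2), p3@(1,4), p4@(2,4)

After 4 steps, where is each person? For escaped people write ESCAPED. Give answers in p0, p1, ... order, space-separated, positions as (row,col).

Step 1: p0:(3,4)->(2,4) | p1:(1,0)->(0,0) | p2:(4,2)->(3,2) | p3:(1,4)->(0,4)->EXIT | p4:(2,4)->(1,4)
Step 2: p0:(2,4)->(1,4) | p1:(0,0)->(0,1) | p2:(3,2)->(2,2) | p3:escaped | p4:(1,4)->(0,4)->EXIT
Step 3: p0:(1,4)->(0,4)->EXIT | p1:(0,1)->(0,2) | p2:(2,2)->(1,2) | p3:escaped | p4:escaped
Step 4: p0:escaped | p1:(0,2)->(0,3) | p2:(1,2)->(0,2) | p3:escaped | p4:escaped

ESCAPED (0,3) (0,2) ESCAPED ESCAPED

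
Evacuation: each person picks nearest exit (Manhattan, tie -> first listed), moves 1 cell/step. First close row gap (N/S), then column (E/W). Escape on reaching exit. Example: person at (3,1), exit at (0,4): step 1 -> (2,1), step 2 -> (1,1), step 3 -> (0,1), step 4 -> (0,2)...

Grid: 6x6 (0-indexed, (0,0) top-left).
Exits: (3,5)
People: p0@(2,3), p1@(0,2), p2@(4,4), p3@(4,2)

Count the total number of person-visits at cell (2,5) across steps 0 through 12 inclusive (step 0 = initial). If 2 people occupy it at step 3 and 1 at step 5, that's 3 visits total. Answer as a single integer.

Step 0: p0@(2,3) p1@(0,2) p2@(4,4) p3@(4,2) -> at (2,5): 0 [-], cum=0
Step 1: p0@(3,3) p1@(1,2) p2@(3,4) p3@(3,2) -> at (2,5): 0 [-], cum=0
Step 2: p0@(3,4) p1@(2,2) p2@ESC p3@(3,3) -> at (2,5): 0 [-], cum=0
Step 3: p0@ESC p1@(3,2) p2@ESC p3@(3,4) -> at (2,5): 0 [-], cum=0
Step 4: p0@ESC p1@(3,3) p2@ESC p3@ESC -> at (2,5): 0 [-], cum=0
Step 5: p0@ESC p1@(3,4) p2@ESC p3@ESC -> at (2,5): 0 [-], cum=0
Step 6: p0@ESC p1@ESC p2@ESC p3@ESC -> at (2,5): 0 [-], cum=0
Total visits = 0

Answer: 0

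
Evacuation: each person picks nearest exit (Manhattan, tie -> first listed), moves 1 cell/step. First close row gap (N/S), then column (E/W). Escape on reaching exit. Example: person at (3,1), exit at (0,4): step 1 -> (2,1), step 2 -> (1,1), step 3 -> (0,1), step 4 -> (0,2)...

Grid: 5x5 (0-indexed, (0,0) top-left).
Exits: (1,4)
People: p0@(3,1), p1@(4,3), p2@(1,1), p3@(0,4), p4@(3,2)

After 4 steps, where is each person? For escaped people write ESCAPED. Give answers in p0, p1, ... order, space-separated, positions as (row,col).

Step 1: p0:(3,1)->(2,1) | p1:(4,3)->(3,3) | p2:(1,1)->(1,2) | p3:(0,4)->(1,4)->EXIT | p4:(3,2)->(2,2)
Step 2: p0:(2,1)->(1,1) | p1:(3,3)->(2,3) | p2:(1,2)->(1,3) | p3:escaped | p4:(2,2)->(1,2)
Step 3: p0:(1,1)->(1,2) | p1:(2,3)->(1,3) | p2:(1,3)->(1,4)->EXIT | p3:escaped | p4:(1,2)->(1,3)
Step 4: p0:(1,2)->(1,3) | p1:(1,3)->(1,4)->EXIT | p2:escaped | p3:escaped | p4:(1,3)->(1,4)->EXIT

(1,3) ESCAPED ESCAPED ESCAPED ESCAPED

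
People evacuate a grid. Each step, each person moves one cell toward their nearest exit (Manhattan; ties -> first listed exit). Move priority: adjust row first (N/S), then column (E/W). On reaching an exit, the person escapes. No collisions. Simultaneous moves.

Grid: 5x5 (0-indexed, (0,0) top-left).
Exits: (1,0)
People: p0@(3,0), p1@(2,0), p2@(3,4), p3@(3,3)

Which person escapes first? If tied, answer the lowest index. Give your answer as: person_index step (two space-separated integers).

Step 1: p0:(3,0)->(2,0) | p1:(2,0)->(1,0)->EXIT | p2:(3,4)->(2,4) | p3:(3,3)->(2,3)
Step 2: p0:(2,0)->(1,0)->EXIT | p1:escaped | p2:(2,4)->(1,4) | p3:(2,3)->(1,3)
Step 3: p0:escaped | p1:escaped | p2:(1,4)->(1,3) | p3:(1,3)->(1,2)
Step 4: p0:escaped | p1:escaped | p2:(1,3)->(1,2) | p3:(1,2)->(1,1)
Step 5: p0:escaped | p1:escaped | p2:(1,2)->(1,1) | p3:(1,1)->(1,0)->EXIT
Step 6: p0:escaped | p1:escaped | p2:(1,1)->(1,0)->EXIT | p3:escaped
Exit steps: [2, 1, 6, 5]
First to escape: p1 at step 1

Answer: 1 1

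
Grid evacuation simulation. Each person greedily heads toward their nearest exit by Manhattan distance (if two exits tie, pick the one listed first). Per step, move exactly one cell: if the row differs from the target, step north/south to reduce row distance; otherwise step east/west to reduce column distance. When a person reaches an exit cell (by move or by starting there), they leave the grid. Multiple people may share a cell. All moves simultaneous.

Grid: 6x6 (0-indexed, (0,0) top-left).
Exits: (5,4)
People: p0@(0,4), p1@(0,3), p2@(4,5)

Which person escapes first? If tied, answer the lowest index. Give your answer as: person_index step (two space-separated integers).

Step 1: p0:(0,4)->(1,4) | p1:(0,3)->(1,3) | p2:(4,5)->(5,5)
Step 2: p0:(1,4)->(2,4) | p1:(1,3)->(2,3) | p2:(5,5)->(5,4)->EXIT
Step 3: p0:(2,4)->(3,4) | p1:(2,3)->(3,3) | p2:escaped
Step 4: p0:(3,4)->(4,4) | p1:(3,3)->(4,3) | p2:escaped
Step 5: p0:(4,4)->(5,4)->EXIT | p1:(4,3)->(5,3) | p2:escaped
Step 6: p0:escaped | p1:(5,3)->(5,4)->EXIT | p2:escaped
Exit steps: [5, 6, 2]
First to escape: p2 at step 2

Answer: 2 2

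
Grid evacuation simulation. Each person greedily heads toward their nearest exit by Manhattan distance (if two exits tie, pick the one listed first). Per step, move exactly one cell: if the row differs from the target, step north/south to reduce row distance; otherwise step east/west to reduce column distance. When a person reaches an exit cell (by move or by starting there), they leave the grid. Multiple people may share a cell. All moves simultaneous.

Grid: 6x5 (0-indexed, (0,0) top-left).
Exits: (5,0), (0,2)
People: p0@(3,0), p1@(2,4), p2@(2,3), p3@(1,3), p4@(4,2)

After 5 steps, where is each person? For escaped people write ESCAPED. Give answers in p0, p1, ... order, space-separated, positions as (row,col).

Step 1: p0:(3,0)->(4,0) | p1:(2,4)->(1,4) | p2:(2,3)->(1,3) | p3:(1,3)->(0,3) | p4:(4,2)->(5,2)
Step 2: p0:(4,0)->(5,0)->EXIT | p1:(1,4)->(0,4) | p2:(1,3)->(0,3) | p3:(0,3)->(0,2)->EXIT | p4:(5,2)->(5,1)
Step 3: p0:escaped | p1:(0,4)->(0,3) | p2:(0,3)->(0,2)->EXIT | p3:escaped | p4:(5,1)->(5,0)->EXIT
Step 4: p0:escaped | p1:(0,3)->(0,2)->EXIT | p2:escaped | p3:escaped | p4:escaped

ESCAPED ESCAPED ESCAPED ESCAPED ESCAPED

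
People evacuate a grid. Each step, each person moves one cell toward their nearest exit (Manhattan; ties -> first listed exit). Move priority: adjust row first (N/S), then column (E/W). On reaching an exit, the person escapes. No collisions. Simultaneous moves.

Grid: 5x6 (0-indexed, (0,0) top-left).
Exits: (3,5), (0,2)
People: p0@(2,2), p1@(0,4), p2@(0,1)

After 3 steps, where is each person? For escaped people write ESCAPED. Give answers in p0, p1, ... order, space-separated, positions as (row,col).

Step 1: p0:(2,2)->(1,2) | p1:(0,4)->(0,3) | p2:(0,1)->(0,2)->EXIT
Step 2: p0:(1,2)->(0,2)->EXIT | p1:(0,3)->(0,2)->EXIT | p2:escaped

ESCAPED ESCAPED ESCAPED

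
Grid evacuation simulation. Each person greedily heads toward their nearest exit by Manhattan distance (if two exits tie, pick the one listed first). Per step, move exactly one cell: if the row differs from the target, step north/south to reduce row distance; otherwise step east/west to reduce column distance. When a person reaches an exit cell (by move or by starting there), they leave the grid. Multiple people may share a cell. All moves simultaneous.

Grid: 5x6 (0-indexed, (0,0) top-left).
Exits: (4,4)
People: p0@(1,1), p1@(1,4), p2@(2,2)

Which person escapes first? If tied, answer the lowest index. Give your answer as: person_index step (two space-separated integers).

Answer: 1 3

Derivation:
Step 1: p0:(1,1)->(2,1) | p1:(1,4)->(2,4) | p2:(2,2)->(3,2)
Step 2: p0:(2,1)->(3,1) | p1:(2,4)->(3,4) | p2:(3,2)->(4,2)
Step 3: p0:(3,1)->(4,1) | p1:(3,4)->(4,4)->EXIT | p2:(4,2)->(4,3)
Step 4: p0:(4,1)->(4,2) | p1:escaped | p2:(4,3)->(4,4)->EXIT
Step 5: p0:(4,2)->(4,3) | p1:escaped | p2:escaped
Step 6: p0:(4,3)->(4,4)->EXIT | p1:escaped | p2:escaped
Exit steps: [6, 3, 4]
First to escape: p1 at step 3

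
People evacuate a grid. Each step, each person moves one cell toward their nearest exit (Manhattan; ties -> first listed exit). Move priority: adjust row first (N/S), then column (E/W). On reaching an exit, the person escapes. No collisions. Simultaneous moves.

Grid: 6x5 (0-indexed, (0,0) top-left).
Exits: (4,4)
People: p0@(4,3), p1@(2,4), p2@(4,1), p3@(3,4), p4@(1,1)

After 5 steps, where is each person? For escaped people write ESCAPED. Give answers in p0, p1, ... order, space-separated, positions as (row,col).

Step 1: p0:(4,3)->(4,4)->EXIT | p1:(2,4)->(3,4) | p2:(4,1)->(4,2) | p3:(3,4)->(4,4)->EXIT | p4:(1,1)->(2,1)
Step 2: p0:escaped | p1:(3,4)->(4,4)->EXIT | p2:(4,2)->(4,3) | p3:escaped | p4:(2,1)->(3,1)
Step 3: p0:escaped | p1:escaped | p2:(4,3)->(4,4)->EXIT | p3:escaped | p4:(3,1)->(4,1)
Step 4: p0:escaped | p1:escaped | p2:escaped | p3:escaped | p4:(4,1)->(4,2)
Step 5: p0:escaped | p1:escaped | p2:escaped | p3:escaped | p4:(4,2)->(4,3)

ESCAPED ESCAPED ESCAPED ESCAPED (4,3)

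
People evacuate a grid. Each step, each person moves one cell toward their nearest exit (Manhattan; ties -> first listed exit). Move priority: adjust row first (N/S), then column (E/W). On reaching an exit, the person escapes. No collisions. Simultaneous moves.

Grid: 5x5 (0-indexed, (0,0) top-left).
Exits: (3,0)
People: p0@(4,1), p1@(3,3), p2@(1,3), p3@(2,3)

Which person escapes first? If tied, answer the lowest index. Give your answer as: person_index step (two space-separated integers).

Answer: 0 2

Derivation:
Step 1: p0:(4,1)->(3,1) | p1:(3,3)->(3,2) | p2:(1,3)->(2,3) | p3:(2,3)->(3,3)
Step 2: p0:(3,1)->(3,0)->EXIT | p1:(3,2)->(3,1) | p2:(2,3)->(3,3) | p3:(3,3)->(3,2)
Step 3: p0:escaped | p1:(3,1)->(3,0)->EXIT | p2:(3,3)->(3,2) | p3:(3,2)->(3,1)
Step 4: p0:escaped | p1:escaped | p2:(3,2)->(3,1) | p3:(3,1)->(3,0)->EXIT
Step 5: p0:escaped | p1:escaped | p2:(3,1)->(3,0)->EXIT | p3:escaped
Exit steps: [2, 3, 5, 4]
First to escape: p0 at step 2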